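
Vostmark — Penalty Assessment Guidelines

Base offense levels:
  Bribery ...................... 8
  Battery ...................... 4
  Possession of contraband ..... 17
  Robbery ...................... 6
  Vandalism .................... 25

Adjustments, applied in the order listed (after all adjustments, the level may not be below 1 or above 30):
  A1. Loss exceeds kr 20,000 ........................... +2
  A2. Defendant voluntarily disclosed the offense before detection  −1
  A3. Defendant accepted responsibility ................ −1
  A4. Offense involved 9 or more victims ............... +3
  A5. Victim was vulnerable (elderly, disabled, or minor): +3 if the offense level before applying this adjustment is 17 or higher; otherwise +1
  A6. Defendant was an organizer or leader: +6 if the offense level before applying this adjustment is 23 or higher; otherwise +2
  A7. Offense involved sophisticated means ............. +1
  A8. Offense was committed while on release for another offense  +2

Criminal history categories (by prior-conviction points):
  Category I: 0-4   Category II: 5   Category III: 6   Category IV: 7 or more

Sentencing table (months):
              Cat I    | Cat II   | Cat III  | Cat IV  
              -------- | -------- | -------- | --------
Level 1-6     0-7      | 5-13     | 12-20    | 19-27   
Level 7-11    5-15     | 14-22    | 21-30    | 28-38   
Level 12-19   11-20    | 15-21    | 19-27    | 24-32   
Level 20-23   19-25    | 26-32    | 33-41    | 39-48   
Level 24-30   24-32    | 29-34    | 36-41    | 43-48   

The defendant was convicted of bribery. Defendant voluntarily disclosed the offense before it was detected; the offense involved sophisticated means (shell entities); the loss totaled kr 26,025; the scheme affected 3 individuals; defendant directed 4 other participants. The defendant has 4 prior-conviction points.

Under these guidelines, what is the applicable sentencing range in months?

Base offense level for bribery: 8.
A1 applies: 8 + 2 = 10.
A2 applies: 10 − 1 = 9.
A3 does not apply.
A4 does not apply.
A5 does not apply.
A6 applies (level before this adjustment is 9 < 23, so +2): 9 + 2 = 11.
A7 applies: 11 + 1 = 12.
A8 does not apply.
Final offense level: 12.
Criminal history: 4 prior points → Category I (0-4).
Level 12 falls in the 12-19 band.
Grid: Level 12-19 × Category I = 11-20 months.

11-20 months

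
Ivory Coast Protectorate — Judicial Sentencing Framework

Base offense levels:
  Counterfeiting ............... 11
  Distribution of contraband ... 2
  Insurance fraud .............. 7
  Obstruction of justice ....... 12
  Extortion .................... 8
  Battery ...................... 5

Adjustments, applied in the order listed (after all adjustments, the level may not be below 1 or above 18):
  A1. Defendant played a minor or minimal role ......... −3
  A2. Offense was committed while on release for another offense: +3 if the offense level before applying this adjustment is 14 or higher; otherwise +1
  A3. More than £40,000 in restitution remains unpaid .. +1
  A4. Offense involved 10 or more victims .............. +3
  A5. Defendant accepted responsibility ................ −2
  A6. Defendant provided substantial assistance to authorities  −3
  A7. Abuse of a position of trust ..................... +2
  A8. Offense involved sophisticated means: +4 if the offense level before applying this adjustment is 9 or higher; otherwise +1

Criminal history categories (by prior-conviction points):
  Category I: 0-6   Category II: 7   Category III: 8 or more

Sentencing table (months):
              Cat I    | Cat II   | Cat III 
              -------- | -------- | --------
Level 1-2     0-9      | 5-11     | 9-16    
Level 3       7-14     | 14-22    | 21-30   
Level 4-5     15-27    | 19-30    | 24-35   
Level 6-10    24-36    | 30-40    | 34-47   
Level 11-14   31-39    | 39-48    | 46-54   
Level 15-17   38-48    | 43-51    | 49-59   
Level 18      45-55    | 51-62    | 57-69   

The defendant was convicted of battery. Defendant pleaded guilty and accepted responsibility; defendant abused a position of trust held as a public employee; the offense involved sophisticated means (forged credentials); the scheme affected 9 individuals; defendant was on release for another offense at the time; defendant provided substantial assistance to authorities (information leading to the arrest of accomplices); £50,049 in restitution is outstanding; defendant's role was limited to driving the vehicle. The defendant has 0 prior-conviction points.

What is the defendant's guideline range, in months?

Base offense level for battery: 5.
A1 applies: 5 − 3 = 2.
A2 applies (level before this adjustment is 2 < 14, so +1): 2 + 1 = 3.
A3 applies: 3 + 1 = 4.
A4 does not apply.
A5 applies: 4 − 2 = 2.
A6 applies: 2 − 3 = -1.
A7 applies: -1 + 2 = 1.
A8 applies (level before this adjustment is 1 < 9, so +1): 1 + 1 = 2.
Final offense level: 2.
Criminal history: 0 prior points → Category I (0-6).
Level 2 falls in the 1-2 band.
Grid: Level 1-2 × Category I = 0-9 months.

0-9 months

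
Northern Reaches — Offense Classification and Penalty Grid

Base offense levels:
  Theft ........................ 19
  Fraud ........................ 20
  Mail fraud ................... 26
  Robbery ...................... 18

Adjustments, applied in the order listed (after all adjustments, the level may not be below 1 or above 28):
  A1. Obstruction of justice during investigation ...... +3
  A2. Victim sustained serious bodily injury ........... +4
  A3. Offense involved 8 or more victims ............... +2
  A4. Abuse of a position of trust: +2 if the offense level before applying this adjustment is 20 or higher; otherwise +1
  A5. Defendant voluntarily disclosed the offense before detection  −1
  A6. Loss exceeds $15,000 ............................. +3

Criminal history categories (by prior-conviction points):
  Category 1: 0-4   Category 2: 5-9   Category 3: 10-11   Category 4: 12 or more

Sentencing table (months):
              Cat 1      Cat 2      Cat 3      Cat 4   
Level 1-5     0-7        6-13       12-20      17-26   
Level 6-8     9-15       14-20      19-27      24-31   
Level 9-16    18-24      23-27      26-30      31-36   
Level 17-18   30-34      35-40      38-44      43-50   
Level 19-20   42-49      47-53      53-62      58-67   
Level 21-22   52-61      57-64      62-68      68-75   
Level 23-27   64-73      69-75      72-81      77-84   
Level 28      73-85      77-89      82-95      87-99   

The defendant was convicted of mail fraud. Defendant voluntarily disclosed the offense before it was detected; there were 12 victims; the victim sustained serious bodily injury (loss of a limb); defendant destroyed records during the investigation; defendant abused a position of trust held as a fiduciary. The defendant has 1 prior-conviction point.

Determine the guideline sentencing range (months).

73-85 months

Base offense level for mail fraud: 26.
A1 applies: 26 + 3 = 29.
A2 applies: 29 + 4 = 33.
A3 applies: 33 + 2 = 35.
A4 applies (level before this adjustment is 35 ≥ 20, so +2): 35 + 2 = 37.
A5 applies: 37 − 1 = 36.
A6 does not apply.
Level 36 exceeds the maximum of 28; capped at 28.
Final offense level: 28.
Criminal history: 1 prior point → Category 1 (0-4).
Level 28 falls in the 28 band.
Grid: Level 28 × Category 1 = 73-85 months.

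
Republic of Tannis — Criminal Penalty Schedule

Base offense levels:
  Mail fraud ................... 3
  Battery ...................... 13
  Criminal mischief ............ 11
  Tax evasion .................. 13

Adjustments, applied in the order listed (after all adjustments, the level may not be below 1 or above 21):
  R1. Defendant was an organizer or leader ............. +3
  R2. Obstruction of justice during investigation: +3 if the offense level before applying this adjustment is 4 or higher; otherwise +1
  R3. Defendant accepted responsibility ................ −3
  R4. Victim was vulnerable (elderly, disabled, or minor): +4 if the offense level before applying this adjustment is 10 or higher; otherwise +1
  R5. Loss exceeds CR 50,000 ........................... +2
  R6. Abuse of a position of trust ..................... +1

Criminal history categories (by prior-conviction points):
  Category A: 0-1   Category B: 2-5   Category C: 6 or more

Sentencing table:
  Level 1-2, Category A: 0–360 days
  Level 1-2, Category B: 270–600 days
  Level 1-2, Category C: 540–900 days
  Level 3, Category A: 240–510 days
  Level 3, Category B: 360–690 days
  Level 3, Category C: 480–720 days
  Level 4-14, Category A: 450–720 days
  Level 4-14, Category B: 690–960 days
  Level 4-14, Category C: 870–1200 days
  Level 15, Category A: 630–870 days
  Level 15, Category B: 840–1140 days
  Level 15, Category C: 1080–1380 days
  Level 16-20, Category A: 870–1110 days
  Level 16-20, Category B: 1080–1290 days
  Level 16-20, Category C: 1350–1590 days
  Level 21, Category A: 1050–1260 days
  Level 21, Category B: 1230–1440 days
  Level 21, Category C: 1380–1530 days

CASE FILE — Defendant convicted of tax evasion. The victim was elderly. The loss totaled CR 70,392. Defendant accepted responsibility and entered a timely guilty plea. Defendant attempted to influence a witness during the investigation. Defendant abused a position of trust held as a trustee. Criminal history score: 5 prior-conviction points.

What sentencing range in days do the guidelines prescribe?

Base offense level for tax evasion: 13.
R2 applies (level before this adjustment is 13 ≥ 4, so +3): 13 + 3 = 16.
R3 applies: 16 − 3 = 13.
R4 applies (level before this adjustment is 13 ≥ 10, so +4): 13 + 4 = 17.
R5 applies: 17 + 2 = 19.
R6 applies: 19 + 1 = 20.
Final offense level: 20.
Criminal history: 5 prior points → Category B (2-5).
Level 20 falls in the 16-20 band.
Grid: Level 16-20 × Category B = 1080-1290 days.

1080-1290 days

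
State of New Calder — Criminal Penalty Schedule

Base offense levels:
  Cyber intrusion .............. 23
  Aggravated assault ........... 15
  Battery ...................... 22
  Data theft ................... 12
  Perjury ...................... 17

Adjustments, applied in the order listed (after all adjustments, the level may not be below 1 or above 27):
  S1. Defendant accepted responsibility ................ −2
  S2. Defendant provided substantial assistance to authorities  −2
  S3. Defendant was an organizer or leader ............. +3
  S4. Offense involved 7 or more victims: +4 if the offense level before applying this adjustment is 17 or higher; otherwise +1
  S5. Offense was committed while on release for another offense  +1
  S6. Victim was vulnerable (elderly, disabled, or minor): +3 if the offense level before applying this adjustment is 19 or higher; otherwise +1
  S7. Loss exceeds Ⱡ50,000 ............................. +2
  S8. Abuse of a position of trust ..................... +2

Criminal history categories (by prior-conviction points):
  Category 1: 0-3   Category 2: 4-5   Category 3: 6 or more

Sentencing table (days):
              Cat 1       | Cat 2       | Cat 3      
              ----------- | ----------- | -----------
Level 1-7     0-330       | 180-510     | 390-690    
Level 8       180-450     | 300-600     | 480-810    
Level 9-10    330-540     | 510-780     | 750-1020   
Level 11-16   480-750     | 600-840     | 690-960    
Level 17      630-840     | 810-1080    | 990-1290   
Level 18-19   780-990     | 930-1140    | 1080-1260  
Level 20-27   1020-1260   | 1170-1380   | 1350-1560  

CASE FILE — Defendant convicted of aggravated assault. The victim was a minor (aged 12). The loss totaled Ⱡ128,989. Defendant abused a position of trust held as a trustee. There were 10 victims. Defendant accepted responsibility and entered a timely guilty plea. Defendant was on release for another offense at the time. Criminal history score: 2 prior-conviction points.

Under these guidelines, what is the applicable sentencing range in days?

Base offense level for aggravated assault: 15.
S1 applies: 15 − 2 = 13.
S3 does not apply.
S4 applies (level before this adjustment is 13 < 17, so +1): 13 + 1 = 14.
S5 applies: 14 + 1 = 15.
S6 applies (level before this adjustment is 15 < 19, so +1): 15 + 1 = 16.
S7 applies: 16 + 2 = 18.
S8 applies: 18 + 2 = 20.
Final offense level: 20.
Criminal history: 2 prior points → Category 1 (0-3).
Level 20 falls in the 20-27 band.
Grid: Level 20-27 × Category 1 = 1020-1260 days.

1020-1260 days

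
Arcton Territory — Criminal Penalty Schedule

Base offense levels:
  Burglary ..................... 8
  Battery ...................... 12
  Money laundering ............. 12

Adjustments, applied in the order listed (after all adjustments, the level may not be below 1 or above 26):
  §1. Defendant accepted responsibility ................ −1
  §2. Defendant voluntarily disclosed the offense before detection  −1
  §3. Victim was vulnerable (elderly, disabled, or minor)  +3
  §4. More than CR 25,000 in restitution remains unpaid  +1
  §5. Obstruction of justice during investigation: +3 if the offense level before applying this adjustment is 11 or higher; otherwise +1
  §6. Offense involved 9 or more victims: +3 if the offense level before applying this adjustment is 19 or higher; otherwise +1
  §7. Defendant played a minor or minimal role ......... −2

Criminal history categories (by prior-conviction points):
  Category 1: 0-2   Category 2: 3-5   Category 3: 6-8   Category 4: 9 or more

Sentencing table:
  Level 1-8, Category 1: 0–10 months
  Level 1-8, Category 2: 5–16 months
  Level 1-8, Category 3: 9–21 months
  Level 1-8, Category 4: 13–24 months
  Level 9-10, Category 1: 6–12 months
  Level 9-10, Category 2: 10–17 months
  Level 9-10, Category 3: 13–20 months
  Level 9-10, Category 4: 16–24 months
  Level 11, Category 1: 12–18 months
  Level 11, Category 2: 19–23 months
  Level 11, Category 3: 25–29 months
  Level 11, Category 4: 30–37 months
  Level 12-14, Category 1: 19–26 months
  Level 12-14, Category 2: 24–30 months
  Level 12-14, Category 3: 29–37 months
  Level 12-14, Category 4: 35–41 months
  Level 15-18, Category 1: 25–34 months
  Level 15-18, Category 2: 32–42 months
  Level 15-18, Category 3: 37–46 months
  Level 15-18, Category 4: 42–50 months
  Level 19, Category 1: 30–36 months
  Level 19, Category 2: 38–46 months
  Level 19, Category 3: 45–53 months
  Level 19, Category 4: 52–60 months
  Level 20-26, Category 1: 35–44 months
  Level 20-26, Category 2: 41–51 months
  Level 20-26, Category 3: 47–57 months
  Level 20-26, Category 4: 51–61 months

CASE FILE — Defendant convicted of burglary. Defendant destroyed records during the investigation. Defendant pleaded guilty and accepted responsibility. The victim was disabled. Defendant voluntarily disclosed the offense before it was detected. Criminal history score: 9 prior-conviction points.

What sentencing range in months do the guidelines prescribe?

Base offense level for burglary: 8.
§1 applies: 8 − 1 = 7.
§2 applies: 7 − 1 = 6.
§3 applies: 6 + 3 = 9.
§4 does not apply.
§5 applies (level before this adjustment is 9 < 11, so +1): 9 + 1 = 10.
§6 does not apply.
§7 does not apply.
Final offense level: 10.
Criminal history: 9 prior points → Category 4 (9+).
Level 10 falls in the 9-10 band.
Grid: Level 9-10 × Category 4 = 16-24 months.

16-24 months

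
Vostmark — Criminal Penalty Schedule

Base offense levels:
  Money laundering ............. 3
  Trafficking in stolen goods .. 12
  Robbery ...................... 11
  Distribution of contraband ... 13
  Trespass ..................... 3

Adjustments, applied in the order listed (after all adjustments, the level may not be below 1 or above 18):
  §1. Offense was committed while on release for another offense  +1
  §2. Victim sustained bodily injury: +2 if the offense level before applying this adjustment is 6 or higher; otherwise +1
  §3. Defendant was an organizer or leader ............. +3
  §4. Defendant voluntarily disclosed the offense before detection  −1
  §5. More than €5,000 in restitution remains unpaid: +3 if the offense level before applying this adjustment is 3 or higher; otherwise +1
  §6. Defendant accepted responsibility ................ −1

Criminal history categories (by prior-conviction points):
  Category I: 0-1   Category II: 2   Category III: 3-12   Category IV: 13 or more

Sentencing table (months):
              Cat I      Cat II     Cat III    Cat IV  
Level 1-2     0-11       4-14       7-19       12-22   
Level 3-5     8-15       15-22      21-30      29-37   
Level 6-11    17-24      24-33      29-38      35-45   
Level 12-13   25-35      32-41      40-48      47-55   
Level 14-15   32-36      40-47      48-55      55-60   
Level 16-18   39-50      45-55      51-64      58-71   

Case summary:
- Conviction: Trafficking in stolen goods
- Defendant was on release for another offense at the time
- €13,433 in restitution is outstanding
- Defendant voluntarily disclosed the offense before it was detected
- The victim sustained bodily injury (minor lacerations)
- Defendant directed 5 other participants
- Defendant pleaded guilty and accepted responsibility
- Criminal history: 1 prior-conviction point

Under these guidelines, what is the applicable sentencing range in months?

39-50 months

Base offense level for trafficking in stolen goods: 12.
§1 applies: 12 + 1 = 13.
§2 applies (level before this adjustment is 13 ≥ 6, so +2): 13 + 2 = 15.
§3 applies: 15 + 3 = 18.
§4 applies: 18 − 1 = 17.
§5 applies (level before this adjustment is 17 ≥ 3, so +3): 17 + 3 = 20.
§6 applies: 20 − 1 = 19.
Level 19 exceeds the maximum of 18; capped at 18.
Final offense level: 18.
Criminal history: 1 prior point → Category I (0-1).
Level 18 falls in the 16-18 band.
Grid: Level 16-18 × Category I = 39-50 months.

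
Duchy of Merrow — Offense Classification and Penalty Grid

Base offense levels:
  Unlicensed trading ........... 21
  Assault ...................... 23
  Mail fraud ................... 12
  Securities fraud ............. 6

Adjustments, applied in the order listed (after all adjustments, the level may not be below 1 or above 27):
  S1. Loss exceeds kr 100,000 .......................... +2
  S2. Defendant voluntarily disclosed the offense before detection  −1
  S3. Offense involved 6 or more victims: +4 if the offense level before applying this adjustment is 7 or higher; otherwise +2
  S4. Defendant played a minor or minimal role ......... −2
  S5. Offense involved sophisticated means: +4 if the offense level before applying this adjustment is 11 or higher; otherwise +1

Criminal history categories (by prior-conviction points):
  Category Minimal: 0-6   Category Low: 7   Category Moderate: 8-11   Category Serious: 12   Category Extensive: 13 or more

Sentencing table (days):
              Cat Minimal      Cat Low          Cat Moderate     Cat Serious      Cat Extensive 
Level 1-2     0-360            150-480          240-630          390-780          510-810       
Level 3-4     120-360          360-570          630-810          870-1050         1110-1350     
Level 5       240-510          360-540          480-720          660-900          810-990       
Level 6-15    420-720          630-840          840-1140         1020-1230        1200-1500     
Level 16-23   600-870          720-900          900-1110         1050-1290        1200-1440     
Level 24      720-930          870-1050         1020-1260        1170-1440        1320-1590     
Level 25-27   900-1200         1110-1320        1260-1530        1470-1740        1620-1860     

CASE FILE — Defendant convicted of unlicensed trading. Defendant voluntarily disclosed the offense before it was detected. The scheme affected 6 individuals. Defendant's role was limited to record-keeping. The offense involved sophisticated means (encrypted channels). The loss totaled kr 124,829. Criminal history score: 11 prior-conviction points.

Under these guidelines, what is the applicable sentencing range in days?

1260-1530 days

Base offense level for unlicensed trading: 21.
S1 applies: 21 + 2 = 23.
S2 applies: 23 − 1 = 22.
S3 applies (level before this adjustment is 22 ≥ 7, so +4): 22 + 4 = 26.
S4 applies: 26 − 2 = 24.
S5 applies (level before this adjustment is 24 ≥ 11, so +4): 24 + 4 = 28.
Level 28 exceeds the maximum of 27; capped at 27.
Final offense level: 27.
Criminal history: 11 prior points → Category Moderate (8-11).
Level 27 falls in the 25-27 band.
Grid: Level 25-27 × Category Moderate = 1260-1530 days.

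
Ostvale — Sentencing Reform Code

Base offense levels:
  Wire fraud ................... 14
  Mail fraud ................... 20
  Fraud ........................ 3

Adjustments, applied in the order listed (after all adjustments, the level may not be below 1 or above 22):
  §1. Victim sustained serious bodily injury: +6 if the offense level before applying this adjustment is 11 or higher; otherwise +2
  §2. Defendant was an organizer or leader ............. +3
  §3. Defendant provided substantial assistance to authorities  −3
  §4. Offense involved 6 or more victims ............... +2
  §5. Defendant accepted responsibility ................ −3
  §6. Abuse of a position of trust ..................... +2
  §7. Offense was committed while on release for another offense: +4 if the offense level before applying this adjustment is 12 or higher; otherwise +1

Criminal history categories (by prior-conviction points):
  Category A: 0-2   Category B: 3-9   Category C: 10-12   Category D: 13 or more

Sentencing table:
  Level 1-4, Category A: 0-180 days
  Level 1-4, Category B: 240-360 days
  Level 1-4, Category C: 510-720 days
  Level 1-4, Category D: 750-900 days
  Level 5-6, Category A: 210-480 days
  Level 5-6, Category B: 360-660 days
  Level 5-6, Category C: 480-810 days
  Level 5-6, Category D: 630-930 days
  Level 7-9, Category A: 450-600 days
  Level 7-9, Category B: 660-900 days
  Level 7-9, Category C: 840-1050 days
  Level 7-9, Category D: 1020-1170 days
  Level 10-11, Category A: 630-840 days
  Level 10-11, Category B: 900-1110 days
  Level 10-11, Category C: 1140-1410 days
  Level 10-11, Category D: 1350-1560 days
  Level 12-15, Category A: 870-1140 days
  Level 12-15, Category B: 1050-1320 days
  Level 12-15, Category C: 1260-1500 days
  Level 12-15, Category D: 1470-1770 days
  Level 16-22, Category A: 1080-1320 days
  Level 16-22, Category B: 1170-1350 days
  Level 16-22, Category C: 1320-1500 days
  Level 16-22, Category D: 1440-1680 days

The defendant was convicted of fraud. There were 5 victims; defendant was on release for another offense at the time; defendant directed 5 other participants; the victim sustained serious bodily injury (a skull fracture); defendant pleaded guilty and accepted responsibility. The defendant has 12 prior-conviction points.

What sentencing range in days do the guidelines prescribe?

Base offense level for fraud: 3.
§1 applies (level before this adjustment is 3 < 11, so +2): 3 + 2 = 5.
§2 applies: 5 + 3 = 8.
§4 does not apply.
§5 applies: 8 − 3 = 5.
§6 does not apply.
§7 applies (level before this adjustment is 5 < 12, so +1): 5 + 1 = 6.
Final offense level: 6.
Criminal history: 12 prior points → Category C (10-12).
Level 6 falls in the 5-6 band.
Grid: Level 5-6 × Category C = 480-810 days.

480-810 days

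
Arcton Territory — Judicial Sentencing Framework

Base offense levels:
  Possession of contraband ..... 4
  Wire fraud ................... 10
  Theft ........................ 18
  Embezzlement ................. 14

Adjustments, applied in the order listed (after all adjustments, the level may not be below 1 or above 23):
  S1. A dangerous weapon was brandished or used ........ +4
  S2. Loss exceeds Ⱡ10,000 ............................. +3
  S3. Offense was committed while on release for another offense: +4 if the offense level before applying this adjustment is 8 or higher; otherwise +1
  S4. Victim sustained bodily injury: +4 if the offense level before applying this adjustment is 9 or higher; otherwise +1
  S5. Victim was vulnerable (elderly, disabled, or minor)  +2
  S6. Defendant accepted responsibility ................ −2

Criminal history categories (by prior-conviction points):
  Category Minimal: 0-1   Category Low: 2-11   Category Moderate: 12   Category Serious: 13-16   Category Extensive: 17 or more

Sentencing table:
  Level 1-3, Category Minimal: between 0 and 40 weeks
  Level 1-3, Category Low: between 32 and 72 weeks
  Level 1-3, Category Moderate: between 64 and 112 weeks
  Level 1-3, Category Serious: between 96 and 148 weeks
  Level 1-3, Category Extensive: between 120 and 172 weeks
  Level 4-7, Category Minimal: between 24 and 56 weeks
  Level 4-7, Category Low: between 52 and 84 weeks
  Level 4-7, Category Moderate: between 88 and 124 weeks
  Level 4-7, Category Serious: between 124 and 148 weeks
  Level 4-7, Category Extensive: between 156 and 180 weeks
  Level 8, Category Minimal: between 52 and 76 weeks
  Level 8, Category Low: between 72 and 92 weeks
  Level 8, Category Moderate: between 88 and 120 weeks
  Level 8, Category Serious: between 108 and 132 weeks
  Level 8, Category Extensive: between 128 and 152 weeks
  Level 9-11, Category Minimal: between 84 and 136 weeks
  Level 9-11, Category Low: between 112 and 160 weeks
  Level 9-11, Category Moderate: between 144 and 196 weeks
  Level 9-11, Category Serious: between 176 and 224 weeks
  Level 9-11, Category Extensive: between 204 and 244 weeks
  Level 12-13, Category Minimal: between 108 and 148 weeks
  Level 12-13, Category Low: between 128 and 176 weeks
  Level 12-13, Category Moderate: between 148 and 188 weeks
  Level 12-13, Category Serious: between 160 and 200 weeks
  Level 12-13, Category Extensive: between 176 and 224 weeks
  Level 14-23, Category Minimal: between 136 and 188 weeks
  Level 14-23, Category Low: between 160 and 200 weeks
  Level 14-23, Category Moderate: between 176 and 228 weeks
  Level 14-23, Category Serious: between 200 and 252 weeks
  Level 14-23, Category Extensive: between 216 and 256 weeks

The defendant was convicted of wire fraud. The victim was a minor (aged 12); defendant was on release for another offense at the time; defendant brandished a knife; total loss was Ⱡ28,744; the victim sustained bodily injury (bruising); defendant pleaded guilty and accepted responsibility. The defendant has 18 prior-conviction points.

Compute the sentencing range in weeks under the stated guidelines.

Base offense level for wire fraud: 10.
S1 applies: 10 + 4 = 14.
S2 applies: 14 + 3 = 17.
S3 applies (level before this adjustment is 17 ≥ 8, so +4): 17 + 4 = 21.
S4 applies (level before this adjustment is 21 ≥ 9, so +4): 21 + 4 = 25.
S5 applies: 25 + 2 = 27.
S6 applies: 27 − 2 = 25.
Level 25 exceeds the maximum of 23; capped at 23.
Final offense level: 23.
Criminal history: 18 prior points → Category Extensive (17+).
Level 23 falls in the 14-23 band.
Grid: Level 14-23 × Category Extensive = 216-256 weeks.

216-256 weeks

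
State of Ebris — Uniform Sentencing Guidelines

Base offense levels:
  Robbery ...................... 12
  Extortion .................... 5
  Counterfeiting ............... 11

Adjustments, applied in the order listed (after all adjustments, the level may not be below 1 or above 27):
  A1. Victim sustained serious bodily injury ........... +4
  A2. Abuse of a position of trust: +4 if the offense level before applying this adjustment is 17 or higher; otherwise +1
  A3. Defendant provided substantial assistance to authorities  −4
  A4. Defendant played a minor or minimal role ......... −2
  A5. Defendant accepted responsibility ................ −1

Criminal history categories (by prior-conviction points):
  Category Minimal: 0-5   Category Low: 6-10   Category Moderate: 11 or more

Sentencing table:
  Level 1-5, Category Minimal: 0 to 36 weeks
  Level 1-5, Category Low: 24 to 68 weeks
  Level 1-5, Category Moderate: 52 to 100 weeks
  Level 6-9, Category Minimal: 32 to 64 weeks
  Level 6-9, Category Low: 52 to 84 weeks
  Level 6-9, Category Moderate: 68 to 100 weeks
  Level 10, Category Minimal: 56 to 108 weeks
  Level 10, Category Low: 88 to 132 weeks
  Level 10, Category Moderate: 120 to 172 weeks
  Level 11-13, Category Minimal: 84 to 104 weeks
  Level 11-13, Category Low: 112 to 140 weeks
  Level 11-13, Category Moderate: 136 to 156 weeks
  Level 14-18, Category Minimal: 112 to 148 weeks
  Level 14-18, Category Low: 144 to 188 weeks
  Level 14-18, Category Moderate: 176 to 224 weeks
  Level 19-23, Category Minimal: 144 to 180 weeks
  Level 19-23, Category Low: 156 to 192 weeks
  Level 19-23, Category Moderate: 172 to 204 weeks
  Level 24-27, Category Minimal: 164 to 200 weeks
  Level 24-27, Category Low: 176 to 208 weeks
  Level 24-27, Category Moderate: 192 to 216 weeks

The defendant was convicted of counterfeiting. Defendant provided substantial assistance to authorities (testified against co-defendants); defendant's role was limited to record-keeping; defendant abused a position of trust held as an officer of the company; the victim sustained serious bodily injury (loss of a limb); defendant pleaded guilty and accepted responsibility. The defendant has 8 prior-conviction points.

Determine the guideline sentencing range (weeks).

Base offense level for counterfeiting: 11.
A1 applies: 11 + 4 = 15.
A2 applies (level before this adjustment is 15 < 17, so +1): 15 + 1 = 16.
A3 applies: 16 − 4 = 12.
A4 applies: 12 − 2 = 10.
A5 applies: 10 − 1 = 9.
Final offense level: 9.
Criminal history: 8 prior points → Category Low (6-10).
Level 9 falls in the 6-9 band.
Grid: Level 6-9 × Category Low = 52-84 weeks.

52-84 weeks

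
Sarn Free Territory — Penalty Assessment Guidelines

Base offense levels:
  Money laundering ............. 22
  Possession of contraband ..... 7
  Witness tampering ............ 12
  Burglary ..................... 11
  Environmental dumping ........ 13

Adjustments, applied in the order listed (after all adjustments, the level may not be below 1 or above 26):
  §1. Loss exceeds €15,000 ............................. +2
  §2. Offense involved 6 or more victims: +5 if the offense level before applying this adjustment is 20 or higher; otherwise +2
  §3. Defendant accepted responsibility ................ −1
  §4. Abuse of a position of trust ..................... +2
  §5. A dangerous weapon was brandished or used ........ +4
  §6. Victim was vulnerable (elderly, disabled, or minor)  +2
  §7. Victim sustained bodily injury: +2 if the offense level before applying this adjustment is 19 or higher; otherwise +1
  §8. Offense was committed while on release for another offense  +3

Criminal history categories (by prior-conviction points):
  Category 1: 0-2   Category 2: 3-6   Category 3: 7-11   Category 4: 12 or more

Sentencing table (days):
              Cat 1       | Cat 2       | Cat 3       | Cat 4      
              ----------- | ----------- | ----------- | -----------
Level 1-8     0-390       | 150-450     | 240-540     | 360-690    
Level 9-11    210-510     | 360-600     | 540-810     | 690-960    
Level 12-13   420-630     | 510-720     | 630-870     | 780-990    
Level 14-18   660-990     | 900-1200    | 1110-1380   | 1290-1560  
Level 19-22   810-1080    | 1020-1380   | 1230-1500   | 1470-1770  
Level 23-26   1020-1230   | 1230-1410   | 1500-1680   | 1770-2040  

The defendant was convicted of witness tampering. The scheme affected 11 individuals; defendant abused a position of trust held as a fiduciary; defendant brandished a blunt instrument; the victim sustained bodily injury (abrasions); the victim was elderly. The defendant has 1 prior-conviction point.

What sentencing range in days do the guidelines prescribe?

Base offense level for witness tampering: 12.
§2 applies (level before this adjustment is 12 < 20, so +2): 12 + 2 = 14.
§4 applies: 14 + 2 = 16.
§5 applies: 16 + 4 = 20.
§6 applies: 20 + 2 = 22.
§7 applies (level before this adjustment is 22 ≥ 19, so +2): 22 + 2 = 24.
Final offense level: 24.
Criminal history: 1 prior point → Category 1 (0-2).
Level 24 falls in the 23-26 band.
Grid: Level 23-26 × Category 1 = 1020-1230 days.

1020-1230 days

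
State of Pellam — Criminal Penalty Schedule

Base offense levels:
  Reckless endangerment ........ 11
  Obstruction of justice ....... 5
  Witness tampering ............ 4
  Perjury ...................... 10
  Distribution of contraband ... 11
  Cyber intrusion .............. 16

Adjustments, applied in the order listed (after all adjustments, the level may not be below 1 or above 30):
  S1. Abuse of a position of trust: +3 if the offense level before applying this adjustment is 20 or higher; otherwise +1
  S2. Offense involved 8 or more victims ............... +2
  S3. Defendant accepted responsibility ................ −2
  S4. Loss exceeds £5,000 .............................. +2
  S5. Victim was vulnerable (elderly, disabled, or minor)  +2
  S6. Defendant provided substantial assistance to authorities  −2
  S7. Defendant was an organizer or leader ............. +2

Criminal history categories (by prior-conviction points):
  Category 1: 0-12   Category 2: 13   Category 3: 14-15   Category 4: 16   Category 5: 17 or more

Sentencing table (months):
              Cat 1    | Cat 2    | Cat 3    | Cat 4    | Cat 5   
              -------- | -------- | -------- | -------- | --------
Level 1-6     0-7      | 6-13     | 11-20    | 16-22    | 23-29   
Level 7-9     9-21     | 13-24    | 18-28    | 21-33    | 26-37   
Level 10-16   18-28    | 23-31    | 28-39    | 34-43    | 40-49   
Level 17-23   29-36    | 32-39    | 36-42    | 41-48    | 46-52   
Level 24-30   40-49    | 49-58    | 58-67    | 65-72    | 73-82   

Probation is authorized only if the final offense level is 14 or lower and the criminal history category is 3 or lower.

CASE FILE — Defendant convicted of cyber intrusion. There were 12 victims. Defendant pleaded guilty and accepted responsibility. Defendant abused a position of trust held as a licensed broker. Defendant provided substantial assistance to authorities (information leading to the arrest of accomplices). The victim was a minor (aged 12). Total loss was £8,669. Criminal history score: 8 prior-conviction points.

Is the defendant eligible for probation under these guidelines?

Base offense level for cyber intrusion: 16.
S1 applies (level before this adjustment is 16 < 20, so +1): 16 + 1 = 17.
S2 applies: 17 + 2 = 19.
S3 applies: 19 − 2 = 17.
S4 applies: 17 + 2 = 19.
S5 applies: 19 + 2 = 21.
S6 applies: 21 − 2 = 19.
Final offense level: 19.
Criminal history: 8 prior points → Category 1 (0-12).
Level 19 falls in the 17-23 band.
Grid: Level 17-23 × Category 1 = 29-36 months.
Probation check: level 19 > 14 and category 1 ≤ 3 → not eligible.

No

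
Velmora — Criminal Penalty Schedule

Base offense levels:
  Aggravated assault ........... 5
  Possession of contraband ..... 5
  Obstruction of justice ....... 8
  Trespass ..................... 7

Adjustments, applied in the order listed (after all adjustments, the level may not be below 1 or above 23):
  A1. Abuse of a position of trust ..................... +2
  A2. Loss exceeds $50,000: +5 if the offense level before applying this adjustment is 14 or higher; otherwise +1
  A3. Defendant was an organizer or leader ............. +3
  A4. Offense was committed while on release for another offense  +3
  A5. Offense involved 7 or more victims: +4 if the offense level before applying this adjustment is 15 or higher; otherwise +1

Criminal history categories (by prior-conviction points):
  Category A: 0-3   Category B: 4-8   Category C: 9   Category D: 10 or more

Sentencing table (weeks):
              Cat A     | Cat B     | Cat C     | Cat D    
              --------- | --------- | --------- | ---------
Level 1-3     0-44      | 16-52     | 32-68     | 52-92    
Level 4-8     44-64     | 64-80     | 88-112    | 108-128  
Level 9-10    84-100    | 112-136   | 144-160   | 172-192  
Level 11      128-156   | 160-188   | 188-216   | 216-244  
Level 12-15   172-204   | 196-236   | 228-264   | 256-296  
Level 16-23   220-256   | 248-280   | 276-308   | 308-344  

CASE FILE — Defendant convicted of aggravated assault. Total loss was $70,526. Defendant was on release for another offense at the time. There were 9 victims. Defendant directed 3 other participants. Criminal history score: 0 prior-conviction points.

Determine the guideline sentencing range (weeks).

Base offense level for aggravated assault: 5.
A1 does not apply.
A2 applies (level before this adjustment is 5 < 14, so +1): 5 + 1 = 6.
A3 applies: 6 + 3 = 9.
A4 applies: 9 + 3 = 12.
A5 applies (level before this adjustment is 12 < 15, so +1): 12 + 1 = 13.
Final offense level: 13.
Criminal history: 0 prior points → Category A (0-3).
Level 13 falls in the 12-15 band.
Grid: Level 12-15 × Category A = 172-204 weeks.

172-204 weeks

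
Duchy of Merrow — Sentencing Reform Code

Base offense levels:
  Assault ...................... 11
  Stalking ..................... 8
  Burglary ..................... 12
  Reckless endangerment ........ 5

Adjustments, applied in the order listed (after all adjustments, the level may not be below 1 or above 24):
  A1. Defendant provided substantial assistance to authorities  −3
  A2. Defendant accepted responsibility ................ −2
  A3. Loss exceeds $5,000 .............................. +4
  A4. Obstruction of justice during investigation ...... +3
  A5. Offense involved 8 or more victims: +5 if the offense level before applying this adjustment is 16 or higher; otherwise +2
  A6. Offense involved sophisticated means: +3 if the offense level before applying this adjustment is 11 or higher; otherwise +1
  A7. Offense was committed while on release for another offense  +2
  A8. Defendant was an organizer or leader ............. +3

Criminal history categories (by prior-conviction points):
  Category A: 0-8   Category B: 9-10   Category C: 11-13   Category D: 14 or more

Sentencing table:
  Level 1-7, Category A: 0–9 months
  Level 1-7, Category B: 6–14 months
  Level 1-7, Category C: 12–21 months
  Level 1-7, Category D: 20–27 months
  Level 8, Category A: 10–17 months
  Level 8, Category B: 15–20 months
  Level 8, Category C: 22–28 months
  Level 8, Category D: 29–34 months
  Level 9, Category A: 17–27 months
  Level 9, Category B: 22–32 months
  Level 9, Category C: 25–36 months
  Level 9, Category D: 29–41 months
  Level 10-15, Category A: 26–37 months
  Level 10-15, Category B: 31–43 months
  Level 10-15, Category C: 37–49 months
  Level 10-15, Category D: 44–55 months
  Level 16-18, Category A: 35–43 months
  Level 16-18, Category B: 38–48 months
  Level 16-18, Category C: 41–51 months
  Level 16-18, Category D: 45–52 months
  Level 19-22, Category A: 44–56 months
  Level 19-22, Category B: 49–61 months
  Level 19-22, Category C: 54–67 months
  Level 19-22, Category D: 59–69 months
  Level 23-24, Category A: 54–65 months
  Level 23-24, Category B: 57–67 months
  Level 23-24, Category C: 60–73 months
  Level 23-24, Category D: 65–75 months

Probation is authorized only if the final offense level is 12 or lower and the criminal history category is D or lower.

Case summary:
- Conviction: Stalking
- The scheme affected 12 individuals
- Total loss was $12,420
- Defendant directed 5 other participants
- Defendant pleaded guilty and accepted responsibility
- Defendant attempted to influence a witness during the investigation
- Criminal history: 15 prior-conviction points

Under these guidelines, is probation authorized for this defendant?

No

Base offense level for stalking: 8.
A2 applies: 8 − 2 = 6.
A3 applies: 6 + 4 = 10.
A4 applies: 10 + 3 = 13.
A5 applies (level before this adjustment is 13 < 16, so +2): 13 + 2 = 15.
A8 applies: 15 + 3 = 18.
Final offense level: 18.
Criminal history: 15 prior points → Category D (14+).
Level 18 falls in the 16-18 band.
Grid: Level 16-18 × Category D = 45-52 months.
Probation check: level 18 > 12 and category D ≤ D → not eligible.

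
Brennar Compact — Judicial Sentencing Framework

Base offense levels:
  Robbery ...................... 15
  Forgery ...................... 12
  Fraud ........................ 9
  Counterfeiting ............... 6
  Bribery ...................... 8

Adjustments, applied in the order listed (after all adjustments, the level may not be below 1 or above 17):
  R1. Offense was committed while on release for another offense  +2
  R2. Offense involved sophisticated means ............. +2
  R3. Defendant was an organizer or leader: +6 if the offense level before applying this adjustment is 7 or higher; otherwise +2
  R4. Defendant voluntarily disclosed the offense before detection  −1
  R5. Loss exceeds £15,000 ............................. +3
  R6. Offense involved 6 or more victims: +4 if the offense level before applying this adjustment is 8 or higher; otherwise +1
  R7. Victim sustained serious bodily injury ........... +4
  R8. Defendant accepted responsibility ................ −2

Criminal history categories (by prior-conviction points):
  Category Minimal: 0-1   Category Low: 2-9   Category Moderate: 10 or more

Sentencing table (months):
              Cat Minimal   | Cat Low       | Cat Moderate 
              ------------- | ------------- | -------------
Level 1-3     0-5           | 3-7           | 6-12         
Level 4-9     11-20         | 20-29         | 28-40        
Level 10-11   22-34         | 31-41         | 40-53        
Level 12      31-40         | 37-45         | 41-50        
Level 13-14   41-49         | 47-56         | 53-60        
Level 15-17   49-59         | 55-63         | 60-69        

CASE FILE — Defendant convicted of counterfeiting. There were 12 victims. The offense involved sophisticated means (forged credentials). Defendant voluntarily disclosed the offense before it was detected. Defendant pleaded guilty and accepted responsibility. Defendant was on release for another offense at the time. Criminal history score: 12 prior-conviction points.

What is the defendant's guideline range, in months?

40-53 months

Base offense level for counterfeiting: 6.
R1 applies: 6 + 2 = 8.
R2 applies: 8 + 2 = 10.
R3 does not apply.
R4 applies: 10 − 1 = 9.
R6 applies (level before this adjustment is 9 ≥ 8, so +4): 9 + 4 = 13.
R8 applies: 13 − 2 = 11.
Final offense level: 11.
Criminal history: 12 prior points → Category Moderate (10+).
Level 11 falls in the 10-11 band.
Grid: Level 10-11 × Category Moderate = 40-53 months.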